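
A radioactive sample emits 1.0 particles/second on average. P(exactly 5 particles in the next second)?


Poisson(λ=1.0): P(X=5) = e^(-λ)×λ^k/k!
= e^(-1.0) × 1.0^5 / 5!
≈ 0.3678794412 × 1 / 120 ≈ 0.003066

P(X=5) ≈ 0.003066 ≈ 0.31%


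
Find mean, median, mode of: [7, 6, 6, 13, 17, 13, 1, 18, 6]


Sorted: [1, 6, 6, 6, 7, 13, 13, 17, 18]
Mean = 87/9 = 29/3
Median = 7
Freq: {7: 1, 6: 3, 13: 2, 17: 1, 1: 1, 18: 1}
Mode: [6]

Mean=29/3, Median=7, Mode=6


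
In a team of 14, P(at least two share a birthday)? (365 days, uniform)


P(all different) = Π(365-i)/365 for i=0..13
= 0.776897
P(match) = 1 - 0.776897 = 0.223103

P ≈ 0.2231 ≈ 22.31%


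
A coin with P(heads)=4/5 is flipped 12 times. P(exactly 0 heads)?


Binomial: P(X=0) = C(12,0)×p^0×(1-p)^12
= 1 × 1 × 1/244140625 = 1/244140625

P(X=0) = 1/244140625 ≈ 0.00%


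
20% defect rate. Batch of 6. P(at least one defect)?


P(all good) = (4/5)^6 = 4096/15625
P(≥1 defect) = 11529/15625

P = 11529/15625 ≈ 73.79%


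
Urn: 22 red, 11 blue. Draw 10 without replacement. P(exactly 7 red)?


Hypergeometric: C(22,7)×C(11,3)/C(33,10)
= 170544×165/92561040 = 3553/11687

P(X=7) = 3553/11687 ≈ 30.40%


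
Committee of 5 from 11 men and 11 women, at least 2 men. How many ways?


Count by #men:
  2M,3W: C(11,2)×C(11,3)=9075
  3M,2W: C(11,3)×C(11,2)=9075
  4M,1W: C(11,4)×C(11,1)=3630
  5M,0W: C(11,5)×C(11,0)=462
Total = 22242

22242


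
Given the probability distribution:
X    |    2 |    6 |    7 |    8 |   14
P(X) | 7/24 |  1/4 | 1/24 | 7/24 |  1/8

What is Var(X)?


E[X] = 155/24
E[X²] = 443/8
Var(X) = E[X²] - (E[X])² = 443/8 - 24025/576 = 7871/576

Var(X) = 7871/576 ≈ 13.6649


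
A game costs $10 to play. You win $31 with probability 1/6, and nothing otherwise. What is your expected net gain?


E[gain] = (31-10)×1/6 + (-10)×5/6
= 7/2 - 25/3 = -29/6

Expected net gain = $-29/6 ≈ $-4.83


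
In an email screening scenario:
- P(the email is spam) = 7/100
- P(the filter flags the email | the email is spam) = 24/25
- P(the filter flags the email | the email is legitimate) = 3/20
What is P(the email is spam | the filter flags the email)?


Using Bayes' theorem:
P(A|B) = P(B|A)·P(A) / P(B)

P(the filter flags the email) = 24/25 × 7/100 + 3/20 × 93/100
= 42/625 + 279/2000 = 2067/10000

P(the email is spam|the filter flags the email) = (42/625) / (2067/10000) = 224/689

P(the email is spam|the filter flags the email) = 224/689 ≈ 32.51%


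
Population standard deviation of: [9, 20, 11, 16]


Mean = 56/4 = 14
  (9-14)²=25
  (20-14)²=36
  (11-14)²=9
  (16-14)²=4
Σ(x-μ)² = 74
σ² = 74/4 = 37/2

σ = √(37/2) ≈ 4.3012


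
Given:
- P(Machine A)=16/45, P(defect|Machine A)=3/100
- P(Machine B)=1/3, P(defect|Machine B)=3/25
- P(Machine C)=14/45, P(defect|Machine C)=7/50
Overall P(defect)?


P(B) = Σ P(B|Aᵢ)×P(Aᵢ)
  3/100×16/45 = 4/375
  3/25×1/3 = 1/25
  7/50×14/45 = 49/1125
Sum = 106/1125

P(defect) = 106/1125 ≈ 9.42%


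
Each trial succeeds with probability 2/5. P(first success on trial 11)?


Geometric: P(X=11) = (1-p)^(k-1)×p = (3/5)^10×2/5 = 118098/48828125

P(X=11) = 118098/48828125 ≈ 0.24%


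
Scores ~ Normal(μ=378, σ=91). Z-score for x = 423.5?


z = (x - μ)/σ = (423.5 - 378)/91 = 0.5

z = 0.5


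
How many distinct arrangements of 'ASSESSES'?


Letters: 8, freq: {'A': 1, 'S': 5, 'E': 2}
8!/(1!×5!×2!) = 40320/240 = 168

168


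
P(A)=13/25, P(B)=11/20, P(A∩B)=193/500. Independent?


P(A)×P(B) = 143/500
P(A∩B) = 193/500
Not equal → NOT independent

No, not independent


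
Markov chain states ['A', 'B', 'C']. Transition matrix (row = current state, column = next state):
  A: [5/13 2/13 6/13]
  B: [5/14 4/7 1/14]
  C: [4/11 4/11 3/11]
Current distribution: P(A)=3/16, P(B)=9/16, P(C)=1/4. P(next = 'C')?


P(next=C) = Σᵢ P(now=i)×P(i→C)
= 3/16×6/13 + 9/16×1/14 + 1/4×3/11
= 9/104 + 9/224 + 3/44 = 6243/32032

P = 6243/32032 ≈ 0.1949


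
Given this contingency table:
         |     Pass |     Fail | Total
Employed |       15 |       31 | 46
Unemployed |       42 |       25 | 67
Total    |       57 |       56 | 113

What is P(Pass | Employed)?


P(Pass | Employed) = 15/(15+31) = 15/46

P(Pass|Employed) = 15/46 ≈ 32.61%


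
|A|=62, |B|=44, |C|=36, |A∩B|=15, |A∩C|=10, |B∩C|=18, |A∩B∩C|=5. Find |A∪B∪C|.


|A∪B∪C| = 62+44+36-15-10-18+5 = 104

|A∪B∪C| = 104


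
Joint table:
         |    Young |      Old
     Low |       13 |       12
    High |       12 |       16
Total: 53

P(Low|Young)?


P(Low|Young) = 13/(13+12) = 13/25

P = 13/25 ≈ 52.00%


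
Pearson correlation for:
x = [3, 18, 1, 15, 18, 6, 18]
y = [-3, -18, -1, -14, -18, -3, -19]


n=7, Σx=79, Σy=-76, Σxy=-1228, Σx²=1243, Σy²=1224
r = (7×(-1228) - 79×(-76))/√((7×1243 - 79²)(7×1224 - (-76)²))
= -2592/√(2460×2792) = -2592/√6868320 ≈ -2592/2620.7480 ≈ -0.9890

r ≈ -0.9890


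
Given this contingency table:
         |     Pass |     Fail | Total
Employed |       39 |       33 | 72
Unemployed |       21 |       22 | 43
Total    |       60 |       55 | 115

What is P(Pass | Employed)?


P(Pass | Employed) = 39/(39+33) = 39/72 = 13/24

P(Pass|Employed) = 13/24 ≈ 54.17%


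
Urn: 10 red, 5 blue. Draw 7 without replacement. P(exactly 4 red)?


Hypergeometric: C(10,4)×C(5,3)/C(15,7)
= 210×10/6435 = 140/429

P(X=4) = 140/429 ≈ 32.63%


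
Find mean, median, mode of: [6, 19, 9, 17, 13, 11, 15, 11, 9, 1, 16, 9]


Sorted: [1, 6, 9, 9, 9, 11, 11, 13, 15, 16, 17, 19]
Mean = 136/12 = 34/3
Median = 11
Freq: {6: 1, 19: 1, 9: 3, 17: 1, 13: 1, 11: 2, 15: 1, 1: 1, 16: 1}
Mode: [9]

Mean=34/3, Median=11, Mode=9


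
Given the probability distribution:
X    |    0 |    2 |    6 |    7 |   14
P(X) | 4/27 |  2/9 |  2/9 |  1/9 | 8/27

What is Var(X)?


E[X] = 181/27
E[X²] = 1955/27
Var(X) = E[X²] - (E[X])² = 1955/27 - 32761/729 = 20024/729

Var(X) = 20024/729 ≈ 27.4678


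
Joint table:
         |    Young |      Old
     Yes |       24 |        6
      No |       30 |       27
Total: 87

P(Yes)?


P(Yes) = (24+6)/87 = 30/87 = 10/29

P(Yes) = 10/29 ≈ 34.48%


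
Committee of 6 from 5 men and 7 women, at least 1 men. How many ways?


Count by #men:
  1M,5W: C(5,1)×C(7,5)=105
  2M,4W: C(5,2)×C(7,4)=350
  3M,3W: C(5,3)×C(7,3)=350
  4M,2W: C(5,4)×C(7,2)=105
  5M,1W: C(5,5)×C(7,1)=7
Total = 917

917


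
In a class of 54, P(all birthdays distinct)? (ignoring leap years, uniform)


P(all different) = Π(365-i)/365 for i=0..53
= (365/365)×(364/365)×...×(312/365)
= 0.016123

P ≈ 0.0161 ≈ 1.61%


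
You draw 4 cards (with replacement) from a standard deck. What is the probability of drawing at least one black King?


P(not a black King) = 50/52 = 25/26
P(none in 4 draws) = (25/26)^4 = 390625/456976
P(≥1 black King) = 1 - 390625/456976 = 66351/456976

P = 66351/456976 ≈ 14.52%


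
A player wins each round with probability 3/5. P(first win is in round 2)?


Geometric: P(X=2) = (1-p)^(k-1)×p = (2/5)^1×3/5 = 6/25

P(X=2) = 6/25 ≈ 24.00%


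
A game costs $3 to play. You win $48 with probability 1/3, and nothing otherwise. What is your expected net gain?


E[gain] = (48-3)×1/3 + (-3)×2/3
= 15 - 2 = 13

Expected net gain = $13 ≈ $13.00


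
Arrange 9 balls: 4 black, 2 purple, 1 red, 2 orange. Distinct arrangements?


9!/(4!×2!×1!×2!) = 3780

3780


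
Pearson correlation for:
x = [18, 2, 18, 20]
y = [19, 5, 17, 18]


n=4, Σx=58, Σy=59, Σxy=1018, Σx²=1052, Σy²=999
r = (4×1018 - 58×59)/√((4×1052 - 58²)(4×999 - 59²))
= 650/√(844×515) = 650/√434660 ≈ 650/659.2875 ≈ 0.9859

r ≈ 0.9859


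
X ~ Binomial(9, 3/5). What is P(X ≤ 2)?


P(X ≤ 2) = Σ P(X=i) for i=0..2
P(X=0) = 512/1953125
P(X=1) = 6912/1953125
P(X=2) = 41472/1953125
Sum = 48896/1953125

P(X ≤ 2) = 48896/1953125 ≈ 2.50%


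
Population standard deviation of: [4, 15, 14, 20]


Mean = 53/4
  (4-53/4)²=1369/16
  (15-53/4)²=49/16
  (14-53/4)²=9/16
  (20-53/4)²=729/16
Σ(x-μ)² = 539/4
σ² = (539/4)/4 = 539/16

σ = √(539/16) ≈ 5.8041


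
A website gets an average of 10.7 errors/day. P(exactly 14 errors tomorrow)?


Poisson(λ=10.7): P(X=14) = e^(-λ)×λ^k/k!
= e^(-10.7) × 10.7^14 / 14!
≈ 2.254493791e-05 × 2.5785341502e+14 / 87178291200 ≈ 0.066683

P(X=14) ≈ 0.066683 ≈ 6.67%


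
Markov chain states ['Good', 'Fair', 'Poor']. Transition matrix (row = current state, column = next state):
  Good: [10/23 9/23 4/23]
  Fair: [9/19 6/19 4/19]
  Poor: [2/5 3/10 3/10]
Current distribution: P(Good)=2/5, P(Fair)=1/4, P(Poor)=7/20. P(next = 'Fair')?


P(next=Fair) = Σᵢ P(now=i)×P(i→Fair)
= 2/5×9/23 + 1/4×6/19 + 7/20×3/10
= 18/115 + 3/38 + 21/200 = 29757/87400

P = 29757/87400 ≈ 0.3405


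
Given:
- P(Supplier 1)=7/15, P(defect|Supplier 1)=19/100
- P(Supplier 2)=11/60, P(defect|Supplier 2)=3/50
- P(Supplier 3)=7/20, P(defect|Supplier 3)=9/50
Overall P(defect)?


P(B) = Σ P(B|Aᵢ)×P(Aᵢ)
  19/100×7/15 = 133/1500
  3/50×11/60 = 11/1000
  9/50×7/20 = 63/1000
Sum = 61/375

P(defect) = 61/375 ≈ 16.27%


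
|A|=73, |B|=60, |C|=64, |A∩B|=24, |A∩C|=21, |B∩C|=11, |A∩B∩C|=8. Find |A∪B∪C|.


|A∪B∪C| = 73+60+64-24-21-11+8 = 149

|A∪B∪C| = 149


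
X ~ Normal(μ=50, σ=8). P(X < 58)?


z = (58-50)/8 = 1.0
P(Z < 1.0) = 0.8413

P(X < 58) ≈ 0.8413


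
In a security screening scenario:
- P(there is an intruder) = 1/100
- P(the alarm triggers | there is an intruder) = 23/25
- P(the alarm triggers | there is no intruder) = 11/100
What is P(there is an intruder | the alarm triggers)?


Using Bayes' theorem:
P(A|B) = P(B|A)·P(A) / P(B)

P(the alarm triggers) = 23/25 × 1/100 + 11/100 × 99/100
= 23/2500 + 1089/10000 = 1181/10000

P(there is an intruder|the alarm triggers) = (23/2500) / (1181/10000) = 92/1181

P(there is an intruder|the alarm triggers) = 92/1181 ≈ 7.79%


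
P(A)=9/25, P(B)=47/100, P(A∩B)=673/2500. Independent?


P(A)×P(B) = 423/2500
P(A∩B) = 673/2500
Not equal → NOT independent

No, not independent


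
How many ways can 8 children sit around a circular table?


Circular arrangements of 8 distinct objects: fix one position to break rotational symmetry.
(n-1)! = 7! = 5040

5040


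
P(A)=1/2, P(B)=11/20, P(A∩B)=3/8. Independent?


P(A)×P(B) = 11/40
P(A∩B) = 3/8
Not equal → NOT independent

No, not independent


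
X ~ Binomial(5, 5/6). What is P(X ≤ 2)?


P(X ≤ 2) = Σ P(X=i) for i=0..2
P(X=0) = 1/7776
P(X=1) = 25/7776
P(X=2) = 125/3888
Sum = 23/648

P(X ≤ 2) = 23/648 ≈ 3.55%


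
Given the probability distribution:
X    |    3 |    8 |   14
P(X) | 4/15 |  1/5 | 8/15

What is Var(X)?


E[X] = 148/15
E[X²] = 1796/15
Var(X) = E[X²] - (E[X])² = 1796/15 - 21904/225 = 5036/225

Var(X) = 5036/225 ≈ 22.3822


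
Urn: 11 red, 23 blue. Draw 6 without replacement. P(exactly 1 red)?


Hypergeometric: C(11,1)×C(23,5)/C(34,6)
= 11×33649/1344904 = 33649/122264

P(X=1) = 33649/122264 ≈ 27.52%


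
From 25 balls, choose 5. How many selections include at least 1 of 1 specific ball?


Complement: C(25,5) - C(24,5) = 53130 - 42504 = 10626

10626


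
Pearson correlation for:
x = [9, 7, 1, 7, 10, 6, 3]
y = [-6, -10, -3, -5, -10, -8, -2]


n=7, Σx=43, Σy=-44, Σxy=-316, Σx²=325, Σy²=338
r = (7×(-316) - 43×(-44))/√((7×325 - 43²)(7×338 - (-44)²))
= -320/√(426×430) = -320/√183180 ≈ -320/427.9953 ≈ -0.7477

r ≈ -0.7477


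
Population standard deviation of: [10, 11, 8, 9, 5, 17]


Mean = 60/6 = 10
  (10-10)²=0
  (11-10)²=1
  (8-10)²=4
  (9-10)²=1
  (5-10)²=25
  (17-10)²=49
Σ(x-μ)² = 80
σ² = 80/6 = 40/3

σ = √(40/3) ≈ 3.6515


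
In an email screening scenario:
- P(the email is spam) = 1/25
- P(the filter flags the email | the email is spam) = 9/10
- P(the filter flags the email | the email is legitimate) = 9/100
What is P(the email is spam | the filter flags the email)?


Using Bayes' theorem:
P(A|B) = P(B|A)·P(A) / P(B)

P(the filter flags the email) = 9/10 × 1/25 + 9/100 × 24/25
= 9/250 + 54/625 = 153/1250

P(the email is spam|the filter flags the email) = (9/250) / (153/1250) = 5/17

P(the email is spam|the filter flags the email) = 5/17 ≈ 29.41%


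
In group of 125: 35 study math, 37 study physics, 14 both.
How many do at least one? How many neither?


|A∪B| = 35+37-14 = 58
Neither = 125-58 = 67

At least one: 58; Neither: 67


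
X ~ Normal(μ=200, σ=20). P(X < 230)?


z = (230-200)/20 = 1.5
P(Z < 1.5) = 0.9332

P(X < 230) ≈ 0.9332


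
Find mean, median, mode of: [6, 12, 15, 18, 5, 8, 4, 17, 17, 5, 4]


Sorted: [4, 4, 5, 5, 6, 8, 12, 15, 17, 17, 18]
Mean = 111/11
Median = 8
Freq: {6: 1, 12: 1, 15: 1, 18: 1, 5: 2, 8: 1, 4: 2, 17: 2}
Mode: [4, 5, 17]

Mean=111/11, Median=8, Mode=[4, 5, 17]


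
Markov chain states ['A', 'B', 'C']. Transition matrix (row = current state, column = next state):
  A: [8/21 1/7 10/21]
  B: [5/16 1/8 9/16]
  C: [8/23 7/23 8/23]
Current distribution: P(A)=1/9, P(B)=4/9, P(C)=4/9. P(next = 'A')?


P(next=A) = Σᵢ P(now=i)×P(i→A)
= 1/9×8/21 + 4/9×5/16 + 4/9×8/23
= 8/189 + 5/36 + 32/207 = 5839/17388

P = 5839/17388 ≈ 0.3358


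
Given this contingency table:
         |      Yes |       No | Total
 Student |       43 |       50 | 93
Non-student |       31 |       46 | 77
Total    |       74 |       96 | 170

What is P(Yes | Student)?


P(Yes | Student) = 43/(43+50) = 43/93

P(Yes|Student) = 43/93 ≈ 46.24%


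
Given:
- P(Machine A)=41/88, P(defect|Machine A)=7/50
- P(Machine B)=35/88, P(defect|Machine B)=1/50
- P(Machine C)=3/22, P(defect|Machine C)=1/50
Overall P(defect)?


P(B) = Σ P(B|Aᵢ)×P(Aᵢ)
  7/50×41/88 = 287/4400
  1/50×35/88 = 7/880
  1/50×3/22 = 3/1100
Sum = 167/2200

P(defect) = 167/2200 ≈ 7.59%


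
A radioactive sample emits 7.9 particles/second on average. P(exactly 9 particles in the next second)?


Poisson(λ=7.9): P(X=9) = e^(-λ)×λ^k/k!
= e^(-7.9) × 7.9^9 / 9!
≈ 0.0003707435405 × 119851595.983 / 362880 ≈ 0.122449

P(X=9) ≈ 0.122449 ≈ 12.24%


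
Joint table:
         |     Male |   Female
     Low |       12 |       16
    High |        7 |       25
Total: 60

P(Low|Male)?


P(Low|Male) = 12/(12+7) = 12/19

P = 12/19 ≈ 63.16%


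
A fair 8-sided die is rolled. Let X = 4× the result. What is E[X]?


E[die] = (1+8)/2 = 9/2
E[X] = 4 × 9/2 = 18

E[X] = 18


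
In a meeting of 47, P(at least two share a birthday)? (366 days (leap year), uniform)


P(all different) = Π(366-i)/366 for i=0..46
= 0.045628
P(match) = 1 - 0.045628 = 0.954372

P ≈ 0.9544 ≈ 95.44%


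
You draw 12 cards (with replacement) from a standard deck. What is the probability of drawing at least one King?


P(not a King) = 48/52 = 12/13
P(none in 12 draws) = (12/13)^12 = 8916100448256/23298085122481
P(≥1 King) = 1 - 8916100448256/23298085122481 = 14381984674225/23298085122481

P = 14381984674225/23298085122481 ≈ 61.73%


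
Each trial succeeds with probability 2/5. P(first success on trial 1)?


Geometric: P(X=1) = (1-p)^(k-1)×p = (3/5)^0×2/5 = 2/5

P(X=1) = 2/5 ≈ 40.00%


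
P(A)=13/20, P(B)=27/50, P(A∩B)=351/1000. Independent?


P(A)×P(B) = 351/1000
P(A∩B) = 351/1000
Equal ✓ → Independent

Yes, independent


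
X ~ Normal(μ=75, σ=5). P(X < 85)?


z = (85-75)/5 = 2.0
P(Z < 2.0) = 0.9772

P(X < 85) ≈ 0.9772


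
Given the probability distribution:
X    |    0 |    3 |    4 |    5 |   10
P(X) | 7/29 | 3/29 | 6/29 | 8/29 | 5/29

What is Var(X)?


E[X] = 123/29
E[X²] = 823/29
Var(X) = E[X²] - (E[X])² = 823/29 - 15129/841 = 8738/841

Var(X) = 8738/841 ≈ 10.3900


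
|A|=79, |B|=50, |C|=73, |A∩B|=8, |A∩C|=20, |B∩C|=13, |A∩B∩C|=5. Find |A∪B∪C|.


|A∪B∪C| = 79+50+73-8-20-13+5 = 166

|A∪B∪C| = 166


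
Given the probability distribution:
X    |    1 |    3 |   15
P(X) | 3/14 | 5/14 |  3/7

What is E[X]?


E[X] = Σ x·P(X=x)
= (1)×(3/14) + (3)×(5/14) + (15)×(3/7)
= 54/7

E[X] = 54/7


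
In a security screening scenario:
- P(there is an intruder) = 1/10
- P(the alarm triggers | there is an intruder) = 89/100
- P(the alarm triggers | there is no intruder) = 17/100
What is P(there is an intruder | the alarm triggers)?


Using Bayes' theorem:
P(A|B) = P(B|A)·P(A) / P(B)

P(the alarm triggers) = 89/100 × 1/10 + 17/100 × 9/10
= 89/1000 + 153/1000 = 121/500

P(there is an intruder|the alarm triggers) = (89/1000) / (121/500) = 89/242

P(there is an intruder|the alarm triggers) = 89/242 ≈ 36.78%


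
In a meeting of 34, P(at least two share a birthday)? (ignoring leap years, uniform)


P(all different) = Π(365-i)/365 for i=0..33
= 0.204683
P(match) = 1 - 0.204683 = 0.795317

P ≈ 0.7953 ≈ 79.53%


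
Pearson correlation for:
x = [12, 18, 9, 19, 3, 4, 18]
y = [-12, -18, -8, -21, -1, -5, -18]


n=7, Σx=83, Σy=-83, Σxy=-1286, Σx²=1259, Σy²=1323
r = (7×(-1286) - 83×(-83))/√((7×1259 - 83²)(7×1323 - (-83)²))
= -2113/√(1924×2372) = -2113/√4563728 ≈ -2113/2136.2884 ≈ -0.9891

r ≈ -0.9891


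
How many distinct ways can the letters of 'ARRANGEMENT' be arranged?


Letters: 11, freq: {'A': 2, 'R': 2, 'N': 2, 'G': 1, 'E': 2, 'M': 1, 'T': 1}
11!/(2!×2!×2!×1!×2!×1!×1!) = 39916800/16 = 2494800

2494800


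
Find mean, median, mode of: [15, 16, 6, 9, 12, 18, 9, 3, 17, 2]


Sorted: [2, 3, 6, 9, 9, 12, 15, 16, 17, 18]
Mean = 107/10
Median = 21/2
Freq: {15: 1, 16: 1, 6: 1, 9: 2, 12: 1, 18: 1, 3: 1, 17: 1, 2: 1}
Mode: [9]

Mean=107/10, Median=21/2, Mode=9


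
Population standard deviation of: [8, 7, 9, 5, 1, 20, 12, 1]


Mean = 63/8
  (8-63/8)²=1/64
  (7-63/8)²=49/64
  (9-63/8)²=81/64
  (5-63/8)²=529/64
  (1-63/8)²=3025/64
  (20-63/8)²=9409/64
  (12-63/8)²=1089/64
  (1-63/8)²=3025/64
Σ(x-μ)² = 2151/8
σ² = (2151/8)/8 = 2151/64

σ = √(2151/64) ≈ 5.7974


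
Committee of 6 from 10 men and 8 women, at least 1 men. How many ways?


Count by #men:
  1M,5W: C(10,1)×C(8,5)=560
  2M,4W: C(10,2)×C(8,4)=3150
  3M,3W: C(10,3)×C(8,3)=6720
  4M,2W: C(10,4)×C(8,2)=5880
  5M,1W: C(10,5)×C(8,1)=2016
  6M,0W: C(10,6)×C(8,0)=210
Total = 18536

18536


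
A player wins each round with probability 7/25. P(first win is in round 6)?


Geometric: P(X=6) = (1-p)^(k-1)×p = (18/25)^5×7/25 = 13226976/244140625

P(X=6) = 13226976/244140625 ≈ 5.42%


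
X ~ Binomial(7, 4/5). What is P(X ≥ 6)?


P(X ≥ 6) = Σ P(X=i) for i=6..7
P(X=6) = 28672/78125
P(X=7) = 16384/78125
Sum = 45056/78125

P(X ≥ 6) = 45056/78125 ≈ 57.67%


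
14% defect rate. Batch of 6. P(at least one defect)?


P(all good) = (43/50)^6 = 6321363049/15625000000
P(≥1 defect) = 9303636951/15625000000

P = 9303636951/15625000000 ≈ 59.54%


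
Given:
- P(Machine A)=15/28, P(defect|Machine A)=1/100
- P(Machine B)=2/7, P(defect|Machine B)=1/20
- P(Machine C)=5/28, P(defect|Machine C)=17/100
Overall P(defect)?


P(B) = Σ P(B|Aᵢ)×P(Aᵢ)
  1/100×15/28 = 3/560
  1/20×2/7 = 1/70
  17/100×5/28 = 17/560
Sum = 1/20

P(defect) = 1/20 ≈ 5.00%


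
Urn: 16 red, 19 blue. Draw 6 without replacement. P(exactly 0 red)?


Hypergeometric: C(16,0)×C(19,6)/C(35,6)
= 1×27132/1623160 = 57/3410

P(X=0) = 57/3410 ≈ 1.67%


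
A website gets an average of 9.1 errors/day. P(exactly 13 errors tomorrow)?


Poisson(λ=9.1): P(X=13) = e^(-λ)×λ^k/k!
= e^(-9.1) × 9.1^13 / 13!
≈ 0.0001116658085 × 2.93452693546e+12 / 6227020800 ≈ 0.052623

P(X=13) ≈ 0.052623 ≈ 5.26%


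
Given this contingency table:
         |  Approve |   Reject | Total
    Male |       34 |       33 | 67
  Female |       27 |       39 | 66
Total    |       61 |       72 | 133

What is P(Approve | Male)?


P(Approve | Male) = 34/(34+33) = 34/67

P(Approve|Male) = 34/67 ≈ 50.75%


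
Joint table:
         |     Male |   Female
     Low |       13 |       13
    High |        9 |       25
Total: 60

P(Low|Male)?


P(Low|Male) = 13/(13+9) = 13/22

P = 13/22 ≈ 59.09%


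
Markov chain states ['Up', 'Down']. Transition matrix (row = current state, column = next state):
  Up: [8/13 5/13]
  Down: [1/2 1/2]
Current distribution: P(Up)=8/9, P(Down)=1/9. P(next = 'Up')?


P(next=Up) = Σᵢ P(now=i)×P(i→Up)
= 8/9×8/13 + 1/9×1/2
= 64/117 + 1/18 = 47/78

P = 47/78 ≈ 0.6026


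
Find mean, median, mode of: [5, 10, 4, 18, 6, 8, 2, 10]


Sorted: [2, 4, 5, 6, 8, 10, 10, 18]
Mean = 63/8
Median = 7
Freq: {5: 1, 10: 2, 4: 1, 18: 1, 6: 1, 8: 1, 2: 1}
Mode: [10]

Mean=63/8, Median=7, Mode=10


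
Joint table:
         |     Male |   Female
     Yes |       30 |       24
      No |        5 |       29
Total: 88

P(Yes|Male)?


P(Yes|Male) = 30/(30+5) = 30/35 = 6/7

P = 6/7 ≈ 85.71%


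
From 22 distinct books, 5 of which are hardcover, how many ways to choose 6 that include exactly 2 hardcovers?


Choose 2 of the 5 hardcovers and 4 of the other 17 books:
C(5,2)×C(17,4) = 10×2380 = 23800

23800


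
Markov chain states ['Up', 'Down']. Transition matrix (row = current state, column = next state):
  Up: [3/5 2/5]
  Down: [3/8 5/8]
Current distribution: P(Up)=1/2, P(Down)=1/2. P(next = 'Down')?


P(next=Down) = Σᵢ P(now=i)×P(i→Down)
= 1/2×2/5 + 1/2×5/8
= 1/5 + 5/16 = 41/80

P = 41/80 ≈ 0.5125


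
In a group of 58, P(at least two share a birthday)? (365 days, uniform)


P(all different) = Π(365-i)/365 for i=0..57
= 0.008335
P(match) = 1 - 0.008335 = 0.991665

P ≈ 0.9917 ≈ 99.17%


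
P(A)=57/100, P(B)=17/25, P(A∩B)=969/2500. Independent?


P(A)×P(B) = 969/2500
P(A∩B) = 969/2500
Equal ✓ → Independent

Yes, independent


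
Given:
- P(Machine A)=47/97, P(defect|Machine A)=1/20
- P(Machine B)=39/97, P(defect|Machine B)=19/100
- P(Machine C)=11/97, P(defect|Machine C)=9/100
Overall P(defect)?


P(B) = Σ P(B|Aᵢ)×P(Aᵢ)
  1/20×47/97 = 47/1940
  19/100×39/97 = 741/9700
  9/100×11/97 = 99/9700
Sum = 43/388

P(defect) = 43/388 ≈ 11.08%


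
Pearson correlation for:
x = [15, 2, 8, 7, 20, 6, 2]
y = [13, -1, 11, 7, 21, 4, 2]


n=7, Σx=60, Σy=57, Σxy=778, Σx²=782, Σy²=801
r = (7×778 - 60×57)/√((7×782 - 60²)(7×801 - 57²))
= 2026/√(1874×2358) = 2026/√4418892 ≈ 2026/2102.1161 ≈ 0.9638

r ≈ 0.9638


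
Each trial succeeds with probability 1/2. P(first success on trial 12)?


Geometric: P(X=12) = (1-p)^(k-1)×p = (1/2)^11×1/2 = 1/4096

P(X=12) = 1/4096 ≈ 0.02%


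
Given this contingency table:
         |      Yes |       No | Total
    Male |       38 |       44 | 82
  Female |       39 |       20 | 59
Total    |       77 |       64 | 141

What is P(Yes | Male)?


P(Yes | Male) = 38/(38+44) = 38/82 = 19/41

P(Yes|Male) = 19/41 ≈ 46.34%


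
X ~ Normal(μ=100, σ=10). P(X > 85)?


z = (85-100)/10 = -1.5
P(X > 85) = 1 - P(Z ≤ -1.5) = 1 - 0.0668 = 0.9332

P(X > 85) ≈ 0.9332


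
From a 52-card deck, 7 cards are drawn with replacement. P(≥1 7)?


P(not a 7) = 48/52 = 12/13
P(none in 7 draws) = (12/13)^7 = 35831808/62748517
P(≥1 7) = 1 - 35831808/62748517 = 26916709/62748517

P = 26916709/62748517 ≈ 42.90%


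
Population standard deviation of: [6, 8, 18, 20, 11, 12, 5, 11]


Mean = 91/8
  (6-91/8)²=1849/64
  (8-91/8)²=729/64
  (18-91/8)²=2809/64
  (20-91/8)²=4761/64
  (11-91/8)²=9/64
  (12-91/8)²=25/64
  (5-91/8)²=2601/64
  (11-91/8)²=9/64
Σ(x-μ)² = 1599/8
σ² = (1599/8)/8 = 1599/64

σ = √(1599/64) ≈ 4.9984


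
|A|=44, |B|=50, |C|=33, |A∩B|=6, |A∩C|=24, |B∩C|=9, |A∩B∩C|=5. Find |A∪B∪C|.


|A∪B∪C| = 44+50+33-6-24-9+5 = 93

|A∪B∪C| = 93


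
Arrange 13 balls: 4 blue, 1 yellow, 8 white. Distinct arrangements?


13!/(4!×1!×8!) = 6435

6435


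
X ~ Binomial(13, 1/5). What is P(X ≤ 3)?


P(X ≤ 3) = Σ P(X=i) for i=0..3
P(X=0) = 67108864/1220703125
P(X=1) = 218103808/1220703125
P(X=2) = 327155712/1220703125
P(X=3) = 299892736/1220703125
Sum = 182452224/244140625

P(X ≤ 3) = 182452224/244140625 ≈ 74.73%


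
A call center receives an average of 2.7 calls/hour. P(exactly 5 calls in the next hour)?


Poisson(λ=2.7): P(X=5) = e^(-λ)×λ^k/k!
= e^(-2.7) × 2.7^5 / 5!
≈ 0.06720551274 × 143.48907 / 120 ≈ 0.080360

P(X=5) ≈ 0.080360 ≈ 8.04%


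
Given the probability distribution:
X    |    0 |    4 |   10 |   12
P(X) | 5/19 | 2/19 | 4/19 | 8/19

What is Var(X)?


E[X] = 144/19
E[X²] = 1584/19
Var(X) = E[X²] - (E[X])² = 1584/19 - 20736/361 = 9360/361

Var(X) = 9360/361 ≈ 25.9280


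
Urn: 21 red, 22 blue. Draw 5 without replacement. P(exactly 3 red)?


Hypergeometric: C(21,3)×C(22,2)/C(43,5)
= 1330×231/962598 = 7315/22919

P(X=3) = 7315/22919 ≈ 31.92%


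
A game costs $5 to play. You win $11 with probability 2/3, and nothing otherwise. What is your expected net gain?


E[gain] = (11-5)×2/3 + (-5)×1/3
= 4 - 5/3 = 7/3

Expected net gain = $7/3 ≈ $2.33


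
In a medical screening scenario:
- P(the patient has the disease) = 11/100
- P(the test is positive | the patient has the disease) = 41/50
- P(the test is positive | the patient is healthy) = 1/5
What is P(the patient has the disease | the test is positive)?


Using Bayes' theorem:
P(A|B) = P(B|A)·P(A) / P(B)

P(the test is positive) = 41/50 × 11/100 + 1/5 × 89/100
= 451/5000 + 89/500 = 1341/5000

P(the patient has the disease|the test is positive) = (451/5000) / (1341/5000) = 451/1341

P(the patient has the disease|the test is positive) = 451/1341 ≈ 33.63%


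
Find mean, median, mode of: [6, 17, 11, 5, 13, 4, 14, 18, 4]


Sorted: [4, 4, 5, 6, 11, 13, 14, 17, 18]
Mean = 92/9
Median = 11
Freq: {6: 1, 17: 1, 11: 1, 5: 1, 13: 1, 4: 2, 14: 1, 18: 1}
Mode: [4]

Mean=92/9, Median=11, Mode=4


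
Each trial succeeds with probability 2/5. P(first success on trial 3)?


Geometric: P(X=3) = (1-p)^(k-1)×p = (3/5)^2×2/5 = 18/125

P(X=3) = 18/125 ≈ 14.40%


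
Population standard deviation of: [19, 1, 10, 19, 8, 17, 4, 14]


Mean = 92/8 = 23/2
  (19-23/2)²=225/4
  (1-23/2)²=441/4
  (10-23/2)²=9/4
  (19-23/2)²=225/4
  (8-23/2)²=49/4
  (17-23/2)²=121/4
  (4-23/2)²=225/4
  (14-23/2)²=25/4
Σ(x-μ)² = 330
σ² = 330/8 = 165/4

σ = √(165/4) ≈ 6.4226


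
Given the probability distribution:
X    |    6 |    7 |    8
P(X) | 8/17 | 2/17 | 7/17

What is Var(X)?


E[X] = 118/17
E[X²] = 834/17
Var(X) = E[X²] - (E[X])² = 834/17 - 13924/289 = 254/289

Var(X) = 254/289 ≈ 0.8789


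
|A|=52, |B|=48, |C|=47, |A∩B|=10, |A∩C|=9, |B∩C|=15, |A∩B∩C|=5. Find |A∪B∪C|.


|A∪B∪C| = 52+48+47-10-9-15+5 = 118

|A∪B∪C| = 118


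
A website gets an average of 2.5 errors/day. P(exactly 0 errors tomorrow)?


Poisson(λ=2.5): P(X=0) = e^(-λ)×λ^k/k!
= e^(-2.5) × 2.5^0 / 0!
≈ 0.08208499862 × 1 / 1 ≈ 0.082085

P(X=0) ≈ 0.082085 ≈ 8.21%


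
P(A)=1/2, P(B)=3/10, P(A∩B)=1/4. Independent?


P(A)×P(B) = 3/20
P(A∩B) = 1/4
Not equal → NOT independent

No, not independent


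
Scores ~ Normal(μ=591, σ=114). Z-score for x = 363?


z = (x - μ)/σ = (363 - 591)/114 = -2.0

z = -2.0


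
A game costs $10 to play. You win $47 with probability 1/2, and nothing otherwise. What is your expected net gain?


E[gain] = (47-10)×1/2 + (-10)×1/2
= 37/2 - 5 = 27/2

Expected net gain = $27/2 ≈ $13.50


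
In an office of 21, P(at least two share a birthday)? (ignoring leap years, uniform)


P(all different) = Π(365-i)/365 for i=0..20
= 0.556312
P(match) = 1 - 0.556312 = 0.443688

P ≈ 0.4437 ≈ 44.37%


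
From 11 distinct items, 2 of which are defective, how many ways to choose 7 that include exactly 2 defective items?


Choose 2 of the 2 defective items and 5 of the other 9 items:
C(2,2)×C(9,5) = 1×126 = 126

126


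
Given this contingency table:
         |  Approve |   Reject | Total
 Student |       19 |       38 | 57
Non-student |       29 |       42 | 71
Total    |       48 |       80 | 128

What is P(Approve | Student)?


P(Approve | Student) = 19/(19+38) = 19/57 = 1/3

P(Approve|Student) = 1/3 ≈ 33.33%


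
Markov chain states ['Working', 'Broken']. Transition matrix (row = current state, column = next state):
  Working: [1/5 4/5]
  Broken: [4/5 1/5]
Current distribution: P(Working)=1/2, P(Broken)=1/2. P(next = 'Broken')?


P(next=Broken) = Σᵢ P(now=i)×P(i→Broken)
= 1/2×4/5 + 1/2×1/5
= 2/5 + 1/10 = 1/2

P = 1/2 ≈ 0.5000


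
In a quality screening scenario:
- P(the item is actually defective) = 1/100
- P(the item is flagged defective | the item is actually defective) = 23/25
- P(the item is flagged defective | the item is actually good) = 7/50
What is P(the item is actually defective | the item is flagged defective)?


Using Bayes' theorem:
P(A|B) = P(B|A)·P(A) / P(B)

P(the item is flagged defective) = 23/25 × 1/100 + 7/50 × 99/100
= 23/2500 + 693/5000 = 739/5000

P(the item is actually defective|the item is flagged defective) = (23/2500) / (739/5000) = 46/739

P(the item is actually defective|the item is flagged defective) = 46/739 ≈ 6.22%


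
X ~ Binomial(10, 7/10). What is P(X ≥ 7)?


P(X ≥ 7) = Σ P(X=i) for i=7..10
P(X=7) = 66706983/250000000
P(X=8) = 466948881/2000000000
P(X=9) = 121060821/1000000000
P(X=10) = 282475249/10000000000
Sum = 406006699/625000000

P(X ≥ 7) = 406006699/625000000 ≈ 64.96%


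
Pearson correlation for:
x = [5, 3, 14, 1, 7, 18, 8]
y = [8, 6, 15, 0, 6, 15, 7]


n=7, Σx=56, Σy=57, Σxy=636, Σx²=668, Σy²=635
r = (7×636 - 56×57)/√((7×668 - 56²)(7×635 - 57²))
= 1260/√(1540×1196) = 1260/√1841840 ≈ 1260/1357.1441 ≈ 0.9284

r ≈ 0.9284


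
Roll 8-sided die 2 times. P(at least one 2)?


P(no 2)^2 = (7/8)^2 = 49/64
P(≥1) = 1 - 49/64 = 15/64

P = 15/64 ≈ 23.44%


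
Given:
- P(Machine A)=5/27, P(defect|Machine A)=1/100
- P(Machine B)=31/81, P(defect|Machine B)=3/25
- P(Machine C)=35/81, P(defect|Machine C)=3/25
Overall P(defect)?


P(B) = Σ P(B|Aᵢ)×P(Aᵢ)
  1/100×5/27 = 1/540
  3/25×31/81 = 31/675
  3/25×35/81 = 7/135
Sum = 269/2700

P(defect) = 269/2700 ≈ 9.96%


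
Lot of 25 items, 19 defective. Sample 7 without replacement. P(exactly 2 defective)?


Hypergeometric: C(19,2)×C(6,5)/C(25,7)
= 171×6/480700 = 27/12650

P(X=2) = 27/12650 ≈ 0.21%


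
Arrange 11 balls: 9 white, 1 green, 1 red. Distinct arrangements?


11!/(9!×1!×1!) = 110

110


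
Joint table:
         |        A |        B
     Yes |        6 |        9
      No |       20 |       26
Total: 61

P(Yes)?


P(Yes) = (6+9)/61 = 15/61

P(Yes) = 15/61 ≈ 24.59%


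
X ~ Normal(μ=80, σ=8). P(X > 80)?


z = (80-80)/8 = 0.0
P(X > 80) = 1 - P(Z ≤ 0.0) = 1 - 0.5000 = 0.5000

P(X > 80) ≈ 0.5000


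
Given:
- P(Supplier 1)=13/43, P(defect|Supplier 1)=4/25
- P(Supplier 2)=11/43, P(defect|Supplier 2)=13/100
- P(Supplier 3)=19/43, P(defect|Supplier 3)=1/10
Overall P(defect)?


P(B) = Σ P(B|Aᵢ)×P(Aᵢ)
  4/25×13/43 = 52/1075
  13/100×11/43 = 143/4300
  1/10×19/43 = 19/430
Sum = 541/4300

P(defect) = 541/4300 ≈ 12.58%


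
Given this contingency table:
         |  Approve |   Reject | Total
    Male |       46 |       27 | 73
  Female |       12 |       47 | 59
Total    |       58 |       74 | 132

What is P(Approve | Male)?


P(Approve | Male) = 46/(46+27) = 46/73

P(Approve|Male) = 46/73 ≈ 63.01%


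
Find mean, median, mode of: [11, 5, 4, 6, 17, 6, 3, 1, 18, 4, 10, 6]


Sorted: [1, 3, 4, 4, 5, 6, 6, 6, 10, 11, 17, 18]
Mean = 91/12
Median = 6
Freq: {11: 1, 5: 1, 4: 2, 6: 3, 17: 1, 3: 1, 1: 1, 18: 1, 10: 1}
Mode: [6]

Mean=91/12, Median=6, Mode=6


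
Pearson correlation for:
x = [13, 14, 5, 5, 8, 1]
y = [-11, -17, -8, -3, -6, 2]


n=6, Σx=46, Σy=-43, Σxy=-482, Σx²=480, Σy²=523
r = (6×(-482) - 46×(-43))/√((6×480 - 46²)(6×523 - (-43)²))
= -914/√(764×1289) = -914/√984796 ≈ -914/992.3689 ≈ -0.9210

r ≈ -0.9210


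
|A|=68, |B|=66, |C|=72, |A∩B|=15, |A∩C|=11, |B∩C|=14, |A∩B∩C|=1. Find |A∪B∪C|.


|A∪B∪C| = 68+66+72-15-11-14+1 = 167

|A∪B∪C| = 167


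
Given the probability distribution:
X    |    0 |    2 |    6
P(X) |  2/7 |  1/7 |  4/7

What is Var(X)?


E[X] = 26/7
E[X²] = 148/7
Var(X) = E[X²] - (E[X])² = 148/7 - 676/49 = 360/49

Var(X) = 360/49 ≈ 7.3469


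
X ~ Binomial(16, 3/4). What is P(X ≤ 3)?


P(X ≤ 3) = Σ P(X=i) for i=0..3
P(X=0) = 1/4294967296
P(X=1) = 3/268435456
P(X=2) = 135/536870912
P(X=3) = 945/268435456
Sum = 16249/4294967296

P(X ≤ 3) = 16249/4294967296 ≈ 0.00%


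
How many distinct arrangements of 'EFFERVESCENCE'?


Letters: 13, freq: {'E': 5, 'F': 2, 'R': 1, 'V': 1, 'S': 1, 'C': 2, 'N': 1}
13!/(5!×2!×1!×1!×1!×2!×1!) = 6227020800/480 = 12972960

12972960


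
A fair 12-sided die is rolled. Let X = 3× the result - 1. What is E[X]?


E[die] = (1+12)/2 = 13/2
E[X] = 3×13/2 - 1 = 37/2

E[X] = 37/2


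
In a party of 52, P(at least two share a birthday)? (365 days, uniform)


P(all different) = Π(365-i)/365 for i=0..51
= 0.021995
P(match) = 1 - 0.021995 = 0.978005

P ≈ 0.9780 ≈ 97.80%


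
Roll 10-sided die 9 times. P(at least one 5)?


P(no 5)^9 = (9/10)^9 = 387420489/1000000000
P(≥1) = 1 - 387420489/1000000000 = 612579511/1000000000

P = 612579511/1000000000 ≈ 61.26%


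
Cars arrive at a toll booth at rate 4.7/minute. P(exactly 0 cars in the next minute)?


Poisson(λ=4.7): P(X=0) = e^(-λ)×λ^k/k!
= e^(-4.7) × 4.7^0 / 0!
≈ 0.009095277102 × 1 / 1 ≈ 0.009095

P(X=0) ≈ 0.009095 ≈ 0.91%


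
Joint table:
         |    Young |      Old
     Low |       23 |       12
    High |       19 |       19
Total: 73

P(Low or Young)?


P(Low∨Young) = P(Low) + P(Young) - P(Low∧Young)
= (35 + 42 - 23)/73 = 54/73

P = 54/73 ≈ 73.97%


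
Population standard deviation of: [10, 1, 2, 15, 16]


Mean = 44/5
  (10-44/5)²=36/25
  (1-44/5)²=1521/25
  (2-44/5)²=1156/25
  (15-44/5)²=961/25
  (16-44/5)²=1296/25
Σ(x-μ)² = 994/5
σ² = (994/5)/5 = 994/25

σ = √(994/25) ≈ 6.3056


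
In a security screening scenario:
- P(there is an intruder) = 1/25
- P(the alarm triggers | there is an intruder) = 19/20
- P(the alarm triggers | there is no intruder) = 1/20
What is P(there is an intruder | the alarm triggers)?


Using Bayes' theorem:
P(A|B) = P(B|A)·P(A) / P(B)

P(the alarm triggers) = 19/20 × 1/25 + 1/20 × 24/25
= 19/500 + 6/125 = 43/500

P(there is an intruder|the alarm triggers) = (19/500) / (43/500) = 19/43

P(there is an intruder|the alarm triggers) = 19/43 ≈ 44.19%


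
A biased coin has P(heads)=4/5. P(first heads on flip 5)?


Geometric: P(X=5) = (1-p)^(k-1)×p = (1/5)^4×4/5 = 4/3125

P(X=5) = 4/3125 ≈ 0.13%


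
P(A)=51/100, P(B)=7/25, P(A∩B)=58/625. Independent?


P(A)×P(B) = 357/2500
P(A∩B) = 58/625
Not equal → NOT independent

No, not independent


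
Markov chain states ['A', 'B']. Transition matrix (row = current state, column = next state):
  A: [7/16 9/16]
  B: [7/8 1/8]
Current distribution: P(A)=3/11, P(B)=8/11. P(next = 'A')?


P(next=A) = Σᵢ P(now=i)×P(i→A)
= 3/11×7/16 + 8/11×7/8
= 21/176 + 7/11 = 133/176

P = 133/176 ≈ 0.7557


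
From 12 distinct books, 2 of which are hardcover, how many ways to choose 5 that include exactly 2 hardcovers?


Choose 2 of the 2 hardcovers and 3 of the other 10 books:
C(2,2)×C(10,3) = 1×120 = 120

120


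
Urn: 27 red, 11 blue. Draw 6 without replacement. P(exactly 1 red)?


Hypergeometric: C(27,1)×C(11,5)/C(38,6)
= 27×462/2760681 = 54/11951

P(X=1) = 54/11951 ≈ 0.45%


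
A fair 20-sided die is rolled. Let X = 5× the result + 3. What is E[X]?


E[die] = (1+20)/2 = 21/2
E[X] = 5×21/2 + 3 = 111/2

E[X] = 111/2


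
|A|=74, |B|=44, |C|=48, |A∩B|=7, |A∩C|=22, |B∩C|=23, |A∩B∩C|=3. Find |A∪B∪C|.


|A∪B∪C| = 74+44+48-7-22-23+3 = 117

|A∪B∪C| = 117


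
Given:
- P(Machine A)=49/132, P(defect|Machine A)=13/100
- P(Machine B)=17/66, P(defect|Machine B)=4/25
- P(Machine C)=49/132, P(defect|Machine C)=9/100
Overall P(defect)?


P(B) = Σ P(B|Aᵢ)×P(Aᵢ)
  13/100×49/132 = 637/13200
  4/25×17/66 = 34/825
  9/100×49/132 = 147/4400
Sum = 811/6600

P(defect) = 811/6600 ≈ 12.29%


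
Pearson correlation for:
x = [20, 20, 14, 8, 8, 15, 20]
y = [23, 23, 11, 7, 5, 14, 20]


n=7, Σx=105, Σy=103, Σxy=1780, Σx²=1749, Σy²=1849
r = (7×1780 - 105×103)/√((7×1749 - 105²)(7×1849 - 103²))
= 1645/√(1218×2334) = 1645/√2842812 ≈ 1645/1686.0641 ≈ 0.9756

r ≈ 0.9756


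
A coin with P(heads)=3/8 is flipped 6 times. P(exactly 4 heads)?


Binomial: P(X=4) = C(6,4)×p^4×(1-p)^2
= 15 × 81/4096 × 25/64 = 30375/262144

P(X=4) = 30375/262144 ≈ 11.59%


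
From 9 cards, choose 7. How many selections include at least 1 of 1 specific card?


Complement: C(9,7) - C(8,7) = 36 - 8 = 28

28


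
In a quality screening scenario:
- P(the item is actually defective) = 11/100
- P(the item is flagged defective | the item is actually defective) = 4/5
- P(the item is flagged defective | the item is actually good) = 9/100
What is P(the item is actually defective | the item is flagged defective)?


Using Bayes' theorem:
P(A|B) = P(B|A)·P(A) / P(B)

P(the item is flagged defective) = 4/5 × 11/100 + 9/100 × 89/100
= 11/125 + 801/10000 = 1681/10000

P(the item is actually defective|the item is flagged defective) = (11/125) / (1681/10000) = 880/1681

P(the item is actually defective|the item is flagged defective) = 880/1681 ≈ 52.35%


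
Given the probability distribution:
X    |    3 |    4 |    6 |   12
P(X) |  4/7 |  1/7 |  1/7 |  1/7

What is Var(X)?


E[X] = 34/7
E[X²] = 232/7
Var(X) = E[X²] - (E[X])² = 232/7 - 1156/49 = 468/49

Var(X) = 468/49 ≈ 9.5510


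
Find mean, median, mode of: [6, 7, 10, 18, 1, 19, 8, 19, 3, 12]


Sorted: [1, 3, 6, 7, 8, 10, 12, 18, 19, 19]
Mean = 103/10
Median = 9
Freq: {6: 1, 7: 1, 10: 1, 18: 1, 1: 1, 19: 2, 8: 1, 3: 1, 12: 1}
Mode: [19]

Mean=103/10, Median=9, Mode=19


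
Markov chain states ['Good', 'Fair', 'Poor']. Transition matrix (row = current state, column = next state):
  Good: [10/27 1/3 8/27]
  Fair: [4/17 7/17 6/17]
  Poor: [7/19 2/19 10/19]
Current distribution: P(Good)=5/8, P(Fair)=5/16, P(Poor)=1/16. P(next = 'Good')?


P(next=Good) = Σᵢ P(now=i)×P(i→Good)
= 5/8×10/27 + 5/16×4/17 + 1/16×7/19
= 25/108 + 5/68 + 7/304 = 45773/139536

P = 45773/139536 ≈ 0.3280


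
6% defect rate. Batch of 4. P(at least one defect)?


P(all good) = (47/50)^4 = 4879681/6250000
P(≥1 defect) = 1370319/6250000

P = 1370319/6250000 ≈ 21.93%


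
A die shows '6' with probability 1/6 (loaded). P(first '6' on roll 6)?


Geometric: P(X=6) = (1-p)^(k-1)×p = (5/6)^5×1/6 = 3125/46656

P(X=6) = 3125/46656 ≈ 6.70%


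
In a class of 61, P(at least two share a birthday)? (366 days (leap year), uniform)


P(all different) = Π(366-i)/366 for i=0..60
= 0.004988
P(match) = 1 - 0.004988 = 0.995012

P ≈ 0.9950 ≈ 99.50%


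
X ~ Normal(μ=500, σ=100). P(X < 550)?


z = (550-500)/100 = 0.5
P(Z < 0.5) = 0.6915

P(X < 550) ≈ 0.6915


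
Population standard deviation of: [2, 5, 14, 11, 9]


Mean = 41/5
  (2-41/5)²=961/25
  (5-41/5)²=256/25
  (14-41/5)²=841/25
  (11-41/5)²=196/25
  (9-41/5)²=16/25
Σ(x-μ)² = 454/5
σ² = (454/5)/5 = 454/25

σ = √(454/25) ≈ 4.2615


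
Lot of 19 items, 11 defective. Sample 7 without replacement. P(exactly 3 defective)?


Hypergeometric: C(11,3)×C(8,4)/C(19,7)
= 165×70/50388 = 1925/8398

P(X=3) = 1925/8398 ≈ 22.92%


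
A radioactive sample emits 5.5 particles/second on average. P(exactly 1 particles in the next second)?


Poisson(λ=5.5): P(X=1) = e^(-λ)×λ^k/k!
= e^(-5.5) × 5.5^1 / 1!
≈ 0.004086771438 × 5.5 / 1 ≈ 0.022477

P(X=1) ≈ 0.022477 ≈ 2.25%
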